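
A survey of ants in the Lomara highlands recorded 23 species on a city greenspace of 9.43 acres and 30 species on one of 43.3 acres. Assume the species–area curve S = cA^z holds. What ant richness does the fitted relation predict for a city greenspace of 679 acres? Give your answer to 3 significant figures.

z = ln(30/23) / ln(43.3/9.43) = 0.2657 / 1.5243 = 0.1743
c = 23 / 9.43^0.1743 = 23 / 1.479 = 15.55
S₃ = 15.55 × 679^0.1743 = 15.55 × 3.116 ≈ 48.47

48.5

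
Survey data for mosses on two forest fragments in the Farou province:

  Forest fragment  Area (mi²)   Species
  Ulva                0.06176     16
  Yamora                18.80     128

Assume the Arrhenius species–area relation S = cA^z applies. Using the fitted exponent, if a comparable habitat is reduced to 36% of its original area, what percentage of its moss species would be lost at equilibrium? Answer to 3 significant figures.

z = ln(128/16) / ln(18.8/0.06176) = 2.0794 / 5.7184 = 0.3636
S_new/S_old = (A_new/A_old)^z = 0.36^0.3636 = exp(0.3636 × -1.0217) = 0.6897
Fraction lost = 1 − 0.6897 = 0.3103

31.0%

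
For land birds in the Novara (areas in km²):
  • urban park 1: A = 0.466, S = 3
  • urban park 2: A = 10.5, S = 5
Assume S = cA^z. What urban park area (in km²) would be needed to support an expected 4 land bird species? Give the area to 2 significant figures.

2.7 km²

z = ln(5/3) / ln(10.5/0.466) = 0.5108 / 3.1149 = 0.1640
c = 3 / 0.466^0.1640 = 3 / 0.8823 = 3.4
A = (4/3.4)^(1/0.1640) ⇒ ln A = ln(1.176)/0.1640 = 0.9907
A = e^0.9907 ≈ 2.693 km²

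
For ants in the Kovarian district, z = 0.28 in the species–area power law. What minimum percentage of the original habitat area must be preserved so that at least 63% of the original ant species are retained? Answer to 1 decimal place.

19.2%

Need (A_new/A_old)^0.28 = 0.63, so A_new/A_old = 0.63^(1/0.28) = 0.63^3.571
ln(A_new/A_old) = ln 0.63 / 0.28 = -0.4620 / 0.28 = -1.6501
A_new/A_old = e^-1.6501 ≈ 0.192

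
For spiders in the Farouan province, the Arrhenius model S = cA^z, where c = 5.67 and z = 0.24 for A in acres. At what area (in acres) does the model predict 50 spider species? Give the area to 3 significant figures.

50 = 5.67 × A^0.24  ⇒  A^0.24 = 50/5.67 = 8.818
ln A = ln(8.818) / 0.24 = 2.1768 / 0.24 = 9.0701
A = e^9.0701 ≈ 8692 acres

8690 acres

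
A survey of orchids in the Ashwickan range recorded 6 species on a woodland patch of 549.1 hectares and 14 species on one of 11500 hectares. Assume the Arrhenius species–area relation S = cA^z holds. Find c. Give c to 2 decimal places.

1.04

z = ln(S₂/S₁) / ln(A₂/A₁) = ln(14/6) / ln(11500/549.1) = 0.8473 / 3.0418 = 0.2785
c = S₁ / A₁^z = 6 / 549.1^0.2785 = 6 / 5.796 = 1.035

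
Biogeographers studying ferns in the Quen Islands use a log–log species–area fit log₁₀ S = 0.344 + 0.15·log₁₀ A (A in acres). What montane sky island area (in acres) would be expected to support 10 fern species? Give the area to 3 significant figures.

23600 acres

10 = 2.208 × A^0.15  ⇒  A^0.15 = 10/2.208 = 4.529
ln A = ln(4.529) / 0.15 = 1.5105 / 0.15 = 10.0700
A = e^10.0700 ≈ 23623 acres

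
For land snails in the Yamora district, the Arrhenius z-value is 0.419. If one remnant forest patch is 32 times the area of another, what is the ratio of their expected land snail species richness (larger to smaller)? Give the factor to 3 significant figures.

S₂/S₁ = (A₂/A₁)^z = 32^0.419
ln(S₂/S₁) = 0.419 × ln 32 = 0.419 × 3.4657 = 1.4521
S₂/S₁ = e^1.4521 ≈ 4.272

4.27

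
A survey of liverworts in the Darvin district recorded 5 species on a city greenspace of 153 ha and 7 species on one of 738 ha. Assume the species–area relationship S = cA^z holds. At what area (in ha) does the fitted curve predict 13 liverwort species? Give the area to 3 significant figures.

z = ln(7/5) / ln(738/153) = 0.3365 / 1.5735 = 0.2138
c = 5 / 153^0.2138 = 5 / 2.932 = 1.705
A = (13/1.705)^(1/0.2138) ⇒ ln A = ln(7.623)/0.2138 = 9.4989
A = e^9.4989 ≈ 13345 ha

13300 ha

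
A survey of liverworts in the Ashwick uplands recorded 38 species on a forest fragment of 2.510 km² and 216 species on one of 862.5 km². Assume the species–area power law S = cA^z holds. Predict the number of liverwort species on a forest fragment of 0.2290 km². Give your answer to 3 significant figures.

z = ln(216/38) / ln(862.5/2.51) = 1.7377 / 5.8396 = 0.2976
c = 38 / 2.51^0.2976 = 38 / 1.315 = 28.9
S₃ = 28.9 × 0.229^0.2976 = 28.9 × 0.6449 ≈ 18.64

18.6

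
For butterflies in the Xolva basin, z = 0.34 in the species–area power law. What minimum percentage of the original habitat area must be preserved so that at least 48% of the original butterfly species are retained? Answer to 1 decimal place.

Need (A_new/A_old)^0.34 = 0.48, so A_new/A_old = 0.48^(1/0.34) = 0.48^2.941
ln(A_new/A_old) = ln 0.48 / 0.34 = -0.7340 / 0.34 = -2.1587
A_new/A_old = e^-2.1587 ≈ 0.1155

11.5%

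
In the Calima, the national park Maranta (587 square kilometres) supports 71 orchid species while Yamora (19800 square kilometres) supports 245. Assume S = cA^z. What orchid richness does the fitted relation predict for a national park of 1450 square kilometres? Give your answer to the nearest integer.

98

z = ln(245/71) / ln(19800/587) = 1.2386 / 3.5184 = 0.3520
c = 71 / 587^0.3520 = 71 / 9.433 = 7.527
S₃ = 7.527 × 1450^0.3520 = 7.527 × 12.97 ≈ 97.61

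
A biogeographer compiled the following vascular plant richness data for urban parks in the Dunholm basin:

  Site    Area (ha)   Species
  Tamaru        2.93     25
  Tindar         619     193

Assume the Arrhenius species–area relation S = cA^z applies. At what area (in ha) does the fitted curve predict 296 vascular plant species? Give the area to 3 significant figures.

1900 ha

z = ln(193/25) / ln(619/2.93) = 2.0438 / 5.3531 = 0.3818
c = 25 / 2.93^0.3818 = 25 / 1.507 = 16.58
A = (296/16.58)^(1/0.3818) ⇒ ln A = ln(17.85)/0.3818 = 7.5482
A = e^7.5482 ≈ 1897 ha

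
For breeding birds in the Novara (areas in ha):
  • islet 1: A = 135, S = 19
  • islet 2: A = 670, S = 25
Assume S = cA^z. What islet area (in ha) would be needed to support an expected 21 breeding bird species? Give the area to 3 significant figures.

242 ha

z = ln(25/19) / ln(670/135) = 0.2744 / 1.6020 = 0.1713
c = 19 / 135^0.1713 = 19 / 2.317 = 8.2
A = (21/8.2)^(1/0.1713) ⇒ ln A = ln(2.561)/0.1713 = 5.4895
A = e^5.4895 ≈ 242.1 ha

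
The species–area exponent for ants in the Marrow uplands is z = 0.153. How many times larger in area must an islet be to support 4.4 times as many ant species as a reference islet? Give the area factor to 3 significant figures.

16100

(A₂/A₁)^0.153 = 4.4, so A₂/A₁ = 4.4^(1/0.153) = 4.4^6.536
ln(A₂/A₁) = ln 4.4 / 0.153 = 1.4816 / 0.153 = 9.6837
A₂/A₁ = e^9.6837 ≈ 16054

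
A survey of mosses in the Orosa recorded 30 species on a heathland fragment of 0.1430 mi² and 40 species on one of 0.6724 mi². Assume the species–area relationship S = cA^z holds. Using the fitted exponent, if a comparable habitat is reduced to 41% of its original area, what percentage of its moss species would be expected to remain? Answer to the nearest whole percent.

85%

z = ln(40/30) / ln(0.6724/0.143) = 0.2877 / 1.5480 = 0.1858
S_new/S_old = (A_new/A_old)^z = 0.41^0.1858 = exp(0.1858 × -0.8916) = 0.8473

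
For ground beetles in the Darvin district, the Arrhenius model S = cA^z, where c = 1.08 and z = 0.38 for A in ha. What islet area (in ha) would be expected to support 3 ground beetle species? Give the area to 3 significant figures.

14.7 ha

3 = 1.08 × A^0.38  ⇒  A^0.38 = 3/1.08 = 2.778
ln A = ln(2.778) / 0.38 = 1.0217 / 0.38 = 2.6886
A = e^2.6886 ≈ 14.71 ha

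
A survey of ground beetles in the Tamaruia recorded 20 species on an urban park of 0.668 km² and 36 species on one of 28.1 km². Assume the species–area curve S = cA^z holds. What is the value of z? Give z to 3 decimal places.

0.157

Taking logs: ln S = ln c + z ln A, so z = (ln S₂ − ln S₁)/(ln A₂ − ln A₁).
z = ln(36/20) / ln(28.1/0.668) = ln(1.8) / ln(42.07) = 0.5878 / 3.7392 = 0.1572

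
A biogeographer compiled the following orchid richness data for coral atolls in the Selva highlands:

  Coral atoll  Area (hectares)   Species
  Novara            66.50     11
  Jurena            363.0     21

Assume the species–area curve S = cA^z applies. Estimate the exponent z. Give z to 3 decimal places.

0.381

Taking logs: ln S = ln c + z ln A, so z = (ln S₂ − ln S₁)/(ln A₂ − ln A₁).
z = ln(21/11) / ln(363/66.5) = ln(1.909) / ln(5.459) = 0.6466 / 1.6972 = 0.3810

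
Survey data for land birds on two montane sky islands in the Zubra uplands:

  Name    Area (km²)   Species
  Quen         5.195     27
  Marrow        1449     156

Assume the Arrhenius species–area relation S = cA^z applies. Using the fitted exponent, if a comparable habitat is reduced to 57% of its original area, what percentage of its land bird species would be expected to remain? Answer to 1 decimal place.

z = ln(156/27) / ln(1449/5.195) = 1.7540 / 5.6309 = 0.3115
S_new/S_old = (A_new/A_old)^z = 0.57^0.3115 = exp(0.3115 × -0.5621) = 0.8394

83.9%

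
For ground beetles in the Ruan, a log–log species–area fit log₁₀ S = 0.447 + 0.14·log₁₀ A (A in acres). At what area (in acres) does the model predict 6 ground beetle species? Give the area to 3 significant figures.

232 acres

6 = 2.799 × A^0.14  ⇒  A^0.14 = 6/2.799 = 2.144
ln A = ln(2.144) / 0.14 = 0.7625 / 0.14 = 5.4465
A = e^5.4465 ≈ 231.9 acres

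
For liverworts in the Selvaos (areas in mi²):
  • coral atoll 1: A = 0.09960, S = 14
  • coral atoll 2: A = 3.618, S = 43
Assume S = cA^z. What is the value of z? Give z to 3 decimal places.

Taking logs: ln S = ln c + z ln A, so z = (ln S₂ − ln S₁)/(ln A₂ − ln A₁).
z = ln(43/14) / ln(3.618/0.0996) = ln(3.071) / ln(36.33) = 1.1221 / 3.5925 = 0.3124

0.312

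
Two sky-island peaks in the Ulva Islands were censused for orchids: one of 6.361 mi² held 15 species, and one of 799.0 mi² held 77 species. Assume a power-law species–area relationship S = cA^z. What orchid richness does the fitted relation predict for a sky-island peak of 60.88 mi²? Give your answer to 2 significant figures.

32

z = ln(77/15) / ln(799/6.361) = 1.6358 / 4.8332 = 0.3384
c = 15 / 6.361^0.3384 = 15 / 1.87 = 8.019
S₃ = 8.019 × 60.88^0.3384 = 8.019 × 4.017 ≈ 32.22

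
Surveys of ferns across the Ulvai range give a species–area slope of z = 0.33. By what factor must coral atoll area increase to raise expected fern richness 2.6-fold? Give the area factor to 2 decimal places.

18.09

(A₂/A₁)^0.33 = 2.6, so A₂/A₁ = 2.6^(1/0.33) = 2.6^3.03
ln(A₂/A₁) = ln 2.6 / 0.33 = 0.9555 / 0.33 = 2.8955
A₂/A₁ = e^2.8955 ≈ 18.09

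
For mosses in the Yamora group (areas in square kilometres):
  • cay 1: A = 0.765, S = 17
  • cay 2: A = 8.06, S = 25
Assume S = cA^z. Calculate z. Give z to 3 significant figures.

Taking logs: ln S = ln c + z ln A, so z = (ln S₂ − ln S₁)/(ln A₂ − ln A₁).
z = ln(25/17) / ln(8.06/0.765) = ln(1.471) / ln(10.54) = 0.3857 / 2.3548 = 0.1638

0.164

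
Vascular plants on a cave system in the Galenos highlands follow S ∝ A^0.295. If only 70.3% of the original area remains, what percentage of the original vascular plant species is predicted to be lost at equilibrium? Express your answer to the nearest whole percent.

S_new/S_old = (A_new/A_old)^z = 0.703^0.295
= exp(0.295 × ln 0.703) = exp(0.295 × -0.3524) = exp(-0.1040) ≈ 0.9013
Fraction lost = 1 − 0.9013 = 0.09874

10%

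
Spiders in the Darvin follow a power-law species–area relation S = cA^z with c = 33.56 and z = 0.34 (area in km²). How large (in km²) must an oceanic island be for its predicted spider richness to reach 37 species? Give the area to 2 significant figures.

37 = 33.56 × A^0.34  ⇒  A^0.34 = 37/33.56 = 1.103
ln A = ln(1.103) / 0.34 = 0.0976 / 0.34 = 0.2870
A = e^0.2870 ≈ 1.332 km²

1.3 km²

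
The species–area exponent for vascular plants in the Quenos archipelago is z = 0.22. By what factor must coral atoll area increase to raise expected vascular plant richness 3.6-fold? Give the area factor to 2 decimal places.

337.79

(A₂/A₁)^0.22 = 3.6, so A₂/A₁ = 3.6^(1/0.22) = 3.6^4.545
ln(A₂/A₁) = ln 3.6 / 0.22 = 1.2809 / 0.22 = 5.8224
A₂/A₁ = e^5.8224 ≈ 337.8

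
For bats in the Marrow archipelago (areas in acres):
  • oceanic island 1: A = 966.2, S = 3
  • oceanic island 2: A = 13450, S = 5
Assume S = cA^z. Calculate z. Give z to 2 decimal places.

Taking logs: ln S = ln c + z ln A, so z = (ln S₂ − ln S₁)/(ln A₂ − ln A₁).
z = ln(5/3) / ln(13450/966.2) = ln(1.667) / ln(13.92) = 0.5108 / 2.6334 = 0.1940

0.19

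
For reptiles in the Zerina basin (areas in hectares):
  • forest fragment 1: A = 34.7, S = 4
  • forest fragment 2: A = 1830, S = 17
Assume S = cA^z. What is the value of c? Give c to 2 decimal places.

1.10

z = ln(S₂/S₁) / ln(A₂/A₁) = ln(17/4) / ln(1830/34.7) = 1.4469 / 3.9653 = 0.3649
c = S₁ / A₁^z = 4 / 34.7^0.3649 = 4 / 3.648 = 1.096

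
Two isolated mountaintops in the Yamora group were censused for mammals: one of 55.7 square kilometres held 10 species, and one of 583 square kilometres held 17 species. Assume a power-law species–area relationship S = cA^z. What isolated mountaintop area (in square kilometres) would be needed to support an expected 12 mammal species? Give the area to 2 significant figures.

z = ln(17/10) / ln(583/55.7) = 0.5306 / 2.3482 = 0.2260
c = 10 / 55.7^0.2260 = 10 / 2.48 = 4.032
A = (12/4.032)^(1/0.2260) ⇒ ln A = ln(2.976)/0.2260 = 4.8268
A = e^4.8268 ≈ 124.8 square kilometres

120 square kilometres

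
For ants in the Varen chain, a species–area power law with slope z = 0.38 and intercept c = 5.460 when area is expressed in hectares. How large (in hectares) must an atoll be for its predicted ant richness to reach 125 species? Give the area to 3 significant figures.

3790 hectares

125 = 5.46 × A^0.38  ⇒  A^0.38 = 125/5.46 = 22.89
ln A = ln(22.89) / 0.38 = 3.1309 / 0.38 = 8.2391
A = e^8.2391 ≈ 3786 hectares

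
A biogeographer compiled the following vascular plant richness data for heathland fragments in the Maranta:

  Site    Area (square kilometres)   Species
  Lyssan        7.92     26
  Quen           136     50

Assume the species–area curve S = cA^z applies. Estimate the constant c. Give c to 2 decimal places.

z = ln(S₂/S₁) / ln(A₂/A₁) = ln(50/26) / ln(136/7.92) = 0.6539 / 2.8433 = 0.2300
c = S₁ / A₁^z = 26 / 7.92^0.2300 = 26 / 1.61 = 16.15

16.15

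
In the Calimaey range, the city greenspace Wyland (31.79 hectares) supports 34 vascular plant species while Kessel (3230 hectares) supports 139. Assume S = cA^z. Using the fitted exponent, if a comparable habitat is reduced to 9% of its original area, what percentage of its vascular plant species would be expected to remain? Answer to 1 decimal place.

48.0%

z = ln(139/34) / ln(3230/31.79) = 1.4081 / 4.6211 = 0.3047
S_new/S_old = (A_new/A_old)^z = 0.09^0.3047 = exp(0.3047 × -2.4079) = 0.4801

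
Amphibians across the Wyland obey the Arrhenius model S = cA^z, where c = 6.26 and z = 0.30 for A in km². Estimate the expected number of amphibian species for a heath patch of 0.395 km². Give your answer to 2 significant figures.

4.7

S = 6.26 × 0.395^0.3 = 6.26 × 0.7568 ≈ 4.738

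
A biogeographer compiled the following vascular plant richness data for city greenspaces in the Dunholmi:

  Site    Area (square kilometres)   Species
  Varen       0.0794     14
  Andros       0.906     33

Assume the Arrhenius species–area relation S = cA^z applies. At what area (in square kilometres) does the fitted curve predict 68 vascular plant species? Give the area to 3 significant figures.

z = ln(33/14) / ln(0.906/0.0794) = 0.8575 / 2.4345 = 0.3522
c = 14 / 0.0794^0.3522 = 14 / 0.4097 = 34.17
A = (68/34.17)^(1/0.3522) ⇒ ln A = ln(1.99)/0.3522 = 1.9541
A = e^1.9541 ≈ 7.057 square kilometres

7.06 square kilometres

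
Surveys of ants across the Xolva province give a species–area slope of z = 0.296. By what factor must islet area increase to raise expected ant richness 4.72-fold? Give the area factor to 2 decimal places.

(A₂/A₁)^0.296 = 4.72, so A₂/A₁ = 4.72^(1/0.296) = 4.72^3.378
ln(A₂/A₁) = ln 4.72 / 0.296 = 1.5518 / 0.296 = 5.2426
A₂/A₁ = e^5.2426 ≈ 189.2

189.16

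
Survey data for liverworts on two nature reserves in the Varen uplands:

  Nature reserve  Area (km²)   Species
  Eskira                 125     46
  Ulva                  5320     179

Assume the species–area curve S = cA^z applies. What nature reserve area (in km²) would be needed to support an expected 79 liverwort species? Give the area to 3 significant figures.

z = ln(179/46) / ln(5320/125) = 1.3587 / 3.7509 = 0.3622
c = 46 / 125^0.3622 = 46 / 5.749 = 8.001
A = (79/8.001)^(1/0.3622) ⇒ ln A = ln(9.873)/0.3622 = 6.3213
A = e^6.3213 ≈ 556.3 km²

556 km²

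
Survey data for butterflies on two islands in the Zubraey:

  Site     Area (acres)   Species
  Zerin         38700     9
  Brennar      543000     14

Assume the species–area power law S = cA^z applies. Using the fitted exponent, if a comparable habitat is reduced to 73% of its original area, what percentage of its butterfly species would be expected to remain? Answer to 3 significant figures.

z = ln(14/9) / ln(543000/38700) = 0.4418 / 2.6413 = 0.1673
S_new/S_old = (A_new/A_old)^z = 0.73^0.1673 = exp(0.1673 × -0.3147) = 0.9487

94.9%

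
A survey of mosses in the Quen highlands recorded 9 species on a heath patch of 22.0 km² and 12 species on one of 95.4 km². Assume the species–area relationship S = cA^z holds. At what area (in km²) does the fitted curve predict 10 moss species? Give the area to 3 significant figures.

z = ln(12/9) / ln(95.4/22) = 0.2877 / 1.4670 = 0.1961
c = 9 / 22^0.1961 = 9 / 1.833 = 4.909
A = (10/4.909)^(1/0.1961) ⇒ ln A = ln(2.037)/0.1961 = 3.6283
A = e^3.6283 ≈ 37.65 km²

37.6 km²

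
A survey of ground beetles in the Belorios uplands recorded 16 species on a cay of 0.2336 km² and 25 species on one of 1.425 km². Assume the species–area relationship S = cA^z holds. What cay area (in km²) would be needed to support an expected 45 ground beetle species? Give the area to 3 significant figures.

15.4 km²

z = ln(25/16) / ln(1.425/0.2336) = 0.4463 / 1.8083 = 0.2468
c = 16 / 0.2336^0.2468 = 16 / 0.6985 = 22.91
A = (45/22.91)^(1/0.2468) ⇒ ln A = ln(1.964)/0.2468 = 2.7358
A = e^2.7358 ≈ 15.42 km²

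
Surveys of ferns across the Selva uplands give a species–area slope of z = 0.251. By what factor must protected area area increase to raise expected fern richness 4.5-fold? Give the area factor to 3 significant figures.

400

(A₂/A₁)^0.251 = 4.5, so A₂/A₁ = 4.5^(1/0.251) = 4.5^3.984
ln(A₂/A₁) = ln 4.5 / 0.251 = 1.5041 / 0.251 = 5.9923
A₂/A₁ = e^5.9923 ≈ 400.4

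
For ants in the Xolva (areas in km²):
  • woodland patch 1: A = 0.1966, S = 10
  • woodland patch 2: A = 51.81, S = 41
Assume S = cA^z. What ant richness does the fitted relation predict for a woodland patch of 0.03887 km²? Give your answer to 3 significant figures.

6.63

z = ln(41/10) / ln(51.81/0.1966) = 1.4110 / 5.5742 = 0.2531
c = 10 / 0.1966^0.2531 = 10 / 0.6625 = 15.09
S₃ = 15.09 × 0.03887^0.2531 = 15.09 × 0.4395 ≈ 6.634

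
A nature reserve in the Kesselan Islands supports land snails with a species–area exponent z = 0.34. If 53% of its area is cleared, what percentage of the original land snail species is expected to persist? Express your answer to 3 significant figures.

77.4%

S_new/S_old = (A_new/A_old)^z = 0.47^0.34
= exp(0.34 × ln 0.47) = exp(0.34 × -0.7550) = exp(-0.2567) ≈ 0.7736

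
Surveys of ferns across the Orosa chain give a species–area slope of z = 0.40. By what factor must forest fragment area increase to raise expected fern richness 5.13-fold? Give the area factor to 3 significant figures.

(A₂/A₁)^0.4 = 5.13, so A₂/A₁ = 5.13^(1/0.4) = 5.13^2.5
ln(A₂/A₁) = ln 5.13 / 0.4 = 1.6351 / 0.4 = 4.0878
A₂/A₁ = e^4.0878 ≈ 59.61

59.6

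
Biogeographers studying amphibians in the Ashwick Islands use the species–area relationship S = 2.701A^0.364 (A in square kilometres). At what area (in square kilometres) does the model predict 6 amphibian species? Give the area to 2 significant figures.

6 = 2.701 × A^0.364  ⇒  A^0.364 = 6/2.701 = 2.221
ln A = ln(2.221) / 0.364 = 0.7981 / 0.364 = 2.1927
A = e^2.1927 ≈ 8.959 square kilometres

9.0 square kilometres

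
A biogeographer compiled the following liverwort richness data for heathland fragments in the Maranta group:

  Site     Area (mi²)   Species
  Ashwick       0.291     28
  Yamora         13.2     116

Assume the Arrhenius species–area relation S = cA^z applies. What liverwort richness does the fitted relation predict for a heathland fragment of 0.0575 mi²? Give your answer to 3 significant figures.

15.3

z = ln(116/28) / ln(13.2/0.291) = 1.4214 / 3.8146 = 0.3726
c = 28 / 0.291^0.3726 = 28 / 0.6313 = 44.35
S₃ = 44.35 × 0.0575^0.3726 = 44.35 × 0.345 ≈ 15.3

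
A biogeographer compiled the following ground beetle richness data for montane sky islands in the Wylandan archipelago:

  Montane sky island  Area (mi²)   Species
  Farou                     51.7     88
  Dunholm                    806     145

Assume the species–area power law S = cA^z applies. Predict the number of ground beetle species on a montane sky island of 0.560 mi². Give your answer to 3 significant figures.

38.6

z = ln(145/88) / ln(806/51.7) = 0.4994 / 2.7466 = 0.1818
c = 88 / 51.7^0.1818 = 88 / 2.049 = 42.95
S₃ = 42.95 × 0.56^0.1818 = 42.95 × 0.8999 ≈ 38.65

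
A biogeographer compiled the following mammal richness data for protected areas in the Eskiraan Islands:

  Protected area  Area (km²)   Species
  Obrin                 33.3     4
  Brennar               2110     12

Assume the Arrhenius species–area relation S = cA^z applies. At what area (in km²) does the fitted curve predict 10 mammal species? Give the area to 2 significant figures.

z = ln(12/4) / ln(2110/33.3) = 1.0986 / 4.1489 = 0.2648
c = 4 / 33.3^0.2648 = 4 / 2.53 = 1.581
A = (10/1.581)^(1/0.2648) ⇒ ln A = ln(6.325)/0.2648 = 6.9659
A = e^6.9659 ≈ 1060 km²

1100 km²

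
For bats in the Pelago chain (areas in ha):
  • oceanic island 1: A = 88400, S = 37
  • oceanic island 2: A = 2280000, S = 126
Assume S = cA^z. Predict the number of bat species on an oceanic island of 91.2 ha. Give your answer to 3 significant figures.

2.77

z = ln(126/37) / ln(2280000/88400) = 1.2254 / 3.2501 = 0.3770
c = 37 / 88400^0.3770 = 37 / 73.27 = 0.505
S₃ = 0.505 × 91.2^0.3770 = 0.505 × 5.482 ≈ 2.768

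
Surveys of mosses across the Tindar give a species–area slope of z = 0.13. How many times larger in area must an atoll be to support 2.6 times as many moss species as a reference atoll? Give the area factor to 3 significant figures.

(A₂/A₁)^0.13 = 2.6, so A₂/A₁ = 2.6^(1/0.13) = 2.6^7.692
ln(A₂/A₁) = ln 2.6 / 0.13 = 0.9555 / 0.13 = 7.3501
A₂/A₁ = e^7.3501 ≈ 1556

1560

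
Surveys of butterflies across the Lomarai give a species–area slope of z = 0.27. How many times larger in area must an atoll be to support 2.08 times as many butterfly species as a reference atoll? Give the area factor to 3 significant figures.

(A₂/A₁)^0.27 = 2.08, so A₂/A₁ = 2.08^(1/0.27) = 2.08^3.704
ln(A₂/A₁) = ln 2.08 / 0.27 = 0.7324 / 0.27 = 2.7125
A₂/A₁ = e^2.7125 ≈ 15.07

15.1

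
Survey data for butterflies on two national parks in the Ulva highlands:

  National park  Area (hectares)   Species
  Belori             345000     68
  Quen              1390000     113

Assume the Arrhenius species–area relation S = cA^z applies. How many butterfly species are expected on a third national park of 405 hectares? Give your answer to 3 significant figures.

z = ln(113/68) / ln(1390000/345000) = 0.5079 / 1.3935 = 0.3645
c = 68 / 345000^0.3645 = 68 / 104.3 = 0.6519
S₃ = 0.6519 × 405^0.3645 = 0.6519 × 8.919 ≈ 5.814

5.81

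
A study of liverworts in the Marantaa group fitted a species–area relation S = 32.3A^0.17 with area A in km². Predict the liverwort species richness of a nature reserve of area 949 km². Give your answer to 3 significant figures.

S = 32.3 × 949^0.17 = 32.3 × 3.207 ≈ 103.6

104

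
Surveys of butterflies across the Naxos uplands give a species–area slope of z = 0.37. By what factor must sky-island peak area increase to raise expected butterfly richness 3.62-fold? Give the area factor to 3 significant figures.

(A₂/A₁)^0.37 = 3.62, so A₂/A₁ = 3.62^(1/0.37) = 3.62^2.703
ln(A₂/A₁) = ln 3.62 / 0.37 = 1.2865 / 0.37 = 3.4770
A₂/A₁ = e^3.4770 ≈ 32.36

32.4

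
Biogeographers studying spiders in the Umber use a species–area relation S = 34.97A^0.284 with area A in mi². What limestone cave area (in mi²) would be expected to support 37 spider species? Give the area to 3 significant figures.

37 = 34.97 × A^0.284  ⇒  A^0.284 = 37/34.97 = 1.058
ln A = ln(1.058) / 0.284 = 0.0564 / 0.284 = 0.1987
A = e^0.1987 ≈ 1.22 mi²

1.22 mi²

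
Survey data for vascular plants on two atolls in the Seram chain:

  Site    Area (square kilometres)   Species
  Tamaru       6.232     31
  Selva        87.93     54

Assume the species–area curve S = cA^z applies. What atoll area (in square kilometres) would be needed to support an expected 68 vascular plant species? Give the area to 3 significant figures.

264 square kilometres

z = ln(54/31) / ln(87.93/6.232) = 0.5550 / 2.6468 = 0.2097
c = 31 / 6.232^0.2097 = 31 / 1.468 = 21.12
A = (68/21.12)^(1/0.2097) ⇒ ln A = ln(3.219)/0.2097 = 5.5759
A = e^5.5759 ≈ 264 square kilometres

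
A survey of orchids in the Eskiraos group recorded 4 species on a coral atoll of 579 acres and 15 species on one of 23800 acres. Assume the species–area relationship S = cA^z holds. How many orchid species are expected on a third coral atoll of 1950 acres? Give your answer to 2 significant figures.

6.2

z = ln(15/4) / ln(23800/579) = 1.3218 / 3.7161 = 0.3557
c = 4 / 579^0.3557 = 4 / 9.608 = 0.4163
S₃ = 0.4163 × 1950^0.3557 = 0.4163 × 14.8 ≈ 6.161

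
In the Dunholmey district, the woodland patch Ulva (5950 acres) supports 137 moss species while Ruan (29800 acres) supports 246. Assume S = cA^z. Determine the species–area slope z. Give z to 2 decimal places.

Taking logs: ln S = ln c + z ln A, so z = (ln S₂ − ln S₁)/(ln A₂ − ln A₁).
z = ln(246/137) / ln(29800/5950) = ln(1.796) / ln(5.008) = 0.5854 / 1.6111 = 0.3633

0.36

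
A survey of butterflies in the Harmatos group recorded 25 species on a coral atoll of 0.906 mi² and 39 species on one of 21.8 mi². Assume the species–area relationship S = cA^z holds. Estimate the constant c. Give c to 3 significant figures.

25.3

z = ln(S₂/S₁) / ln(A₂/A₁) = ln(39/25) / ln(21.8/0.906) = 0.4447 / 3.1806 = 0.1398
c = S₁ / A₁^z = 25 / 0.906^0.1398 = 25 / 0.9863 = 25.35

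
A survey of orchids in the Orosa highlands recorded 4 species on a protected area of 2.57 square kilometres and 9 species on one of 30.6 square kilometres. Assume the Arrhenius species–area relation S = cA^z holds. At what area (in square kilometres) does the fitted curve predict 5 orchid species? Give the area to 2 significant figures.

5.1 square kilometres

z = ln(9/4) / ln(30.6/2.57) = 0.8109 / 2.4771 = 0.3274
c = 4 / 2.57^0.3274 = 4 / 1.362 = 2.937
A = (5/2.937)^(1/0.3274) ⇒ ln A = ln(1.703)/0.3274 = 1.6255
A = e^1.6255 ≈ 5.081 square kilometres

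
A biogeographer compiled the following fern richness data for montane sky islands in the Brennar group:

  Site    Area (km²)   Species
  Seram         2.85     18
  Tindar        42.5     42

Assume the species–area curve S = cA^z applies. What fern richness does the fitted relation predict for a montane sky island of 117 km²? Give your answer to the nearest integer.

z = ln(42/18) / ln(42.5/2.85) = 0.8473 / 2.7022 = 0.3136
c = 18 / 2.85^0.3136 = 18 / 1.389 = 12.96
S₃ = 12.96 × 117^0.3136 = 12.96 × 4.451 ≈ 57.7

58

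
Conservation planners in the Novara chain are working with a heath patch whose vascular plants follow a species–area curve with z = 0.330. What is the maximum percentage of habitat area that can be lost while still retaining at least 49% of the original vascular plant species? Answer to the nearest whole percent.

Need (A_new/A_old)^0.33 = 0.49, so A_new/A_old = 0.49^(1/0.33) = 0.49^3.03
ln(A_new/A_old) = ln 0.49 / 0.33 = -0.7133 / 0.33 = -2.1617
A_new/A_old = e^-2.1617 ≈ 0.1151
Fraction that can be lost = 1 − 0.1151 = 0.8849

88%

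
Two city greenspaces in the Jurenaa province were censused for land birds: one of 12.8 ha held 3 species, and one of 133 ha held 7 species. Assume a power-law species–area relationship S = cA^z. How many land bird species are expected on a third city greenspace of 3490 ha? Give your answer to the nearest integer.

23

z = ln(7/3) / ln(133/12.8) = 0.8473 / 2.3409 = 0.3620
c = 3 / 12.8^0.3620 = 3 / 2.516 = 1.192
S₃ = 1.192 × 3490^0.3620 = 1.192 × 19.16 ≈ 22.84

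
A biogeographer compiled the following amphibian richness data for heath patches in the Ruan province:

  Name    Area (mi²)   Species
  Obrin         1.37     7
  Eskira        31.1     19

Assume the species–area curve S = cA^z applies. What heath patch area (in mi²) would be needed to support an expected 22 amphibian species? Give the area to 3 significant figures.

z = ln(19/7) / ln(31.1/1.37) = 0.9985 / 3.1224 = 0.3198
c = 7 / 1.37^0.3198 = 7 / 1.106 = 6.33
A = (22/6.33)^(1/0.3198) ⇒ ln A = ln(3.476)/0.3198 = 3.8956
A = e^3.8956 ≈ 49.19 mi²

49.2 mi²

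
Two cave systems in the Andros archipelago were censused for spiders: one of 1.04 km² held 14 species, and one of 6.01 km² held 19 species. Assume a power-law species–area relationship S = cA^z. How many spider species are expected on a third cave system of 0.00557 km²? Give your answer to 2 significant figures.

z = ln(19/14) / ln(6.01/1.04) = 0.3054 / 1.7542 = 0.1741
c = 14 / 1.04^0.1741 = 14 / 1.007 = 13.9
S₃ = 13.9 × 0.00557^0.1741 = 13.9 × 0.4051 ≈ 5.633

5.6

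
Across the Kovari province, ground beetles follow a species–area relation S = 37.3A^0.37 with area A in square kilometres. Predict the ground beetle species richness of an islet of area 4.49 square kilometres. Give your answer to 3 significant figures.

65.0

S = 37.3 × 4.49^0.37
ln S = ln 37.3 + 0.37 × ln 4.49 = 3.6190 + 0.37 × 1.5019 = 4.1747
S = e^4.1747 ≈ 65.02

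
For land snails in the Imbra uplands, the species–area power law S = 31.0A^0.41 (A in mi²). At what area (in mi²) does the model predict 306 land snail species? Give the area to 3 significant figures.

306 = 31 × A^0.41  ⇒  A^0.41 = 306/31 = 9.871
ln A = ln(9.871) / 0.41 = 2.2896 / 0.41 = 5.5844
A = e^5.5844 ≈ 266.2 mi²

266 mi²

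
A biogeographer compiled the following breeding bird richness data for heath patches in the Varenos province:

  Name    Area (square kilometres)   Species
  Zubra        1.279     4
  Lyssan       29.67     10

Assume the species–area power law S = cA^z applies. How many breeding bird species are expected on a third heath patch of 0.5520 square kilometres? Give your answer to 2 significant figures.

3.1

z = ln(10/4) / ln(29.67/1.279) = 0.9163 / 3.1441 = 0.2914
c = 4 / 1.279^0.2914 = 4 / 1.074 = 3.723
S₃ = 3.723 × 0.552^0.2914 = 3.723 × 0.841 ≈ 3.131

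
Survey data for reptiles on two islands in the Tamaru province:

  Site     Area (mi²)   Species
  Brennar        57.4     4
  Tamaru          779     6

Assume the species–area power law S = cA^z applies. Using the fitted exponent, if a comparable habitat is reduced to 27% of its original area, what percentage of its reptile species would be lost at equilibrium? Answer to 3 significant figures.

18.4%

z = ln(6/4) / ln(779/57.4) = 0.4055 / 2.6080 = 0.1555
S_new/S_old = (A_new/A_old)^z = 0.27^0.1555 = exp(0.1555 × -1.3093) = 0.8158
Fraction lost = 1 − 0.8158 = 0.1842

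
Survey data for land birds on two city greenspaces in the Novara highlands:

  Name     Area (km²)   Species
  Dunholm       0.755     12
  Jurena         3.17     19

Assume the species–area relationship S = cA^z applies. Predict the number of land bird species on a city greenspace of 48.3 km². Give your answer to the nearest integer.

45

z = ln(19/12) / ln(3.17/0.755) = 0.4595 / 1.4348 = 0.3203
c = 12 / 0.755^0.3203 = 12 / 0.9139 = 13.13
S₃ = 13.13 × 48.3^0.3203 = 13.13 × 3.462 ≈ 45.46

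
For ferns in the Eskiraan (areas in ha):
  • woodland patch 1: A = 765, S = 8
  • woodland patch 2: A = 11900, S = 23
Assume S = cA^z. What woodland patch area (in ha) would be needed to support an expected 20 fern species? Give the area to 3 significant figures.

z = ln(23/8) / ln(11900/765) = 1.0561 / 2.7444 = 0.3848
c = 8 / 765^0.3848 = 8 / 12.87 = 0.6215
A = (20/0.6215)^(1/0.3848) ⇒ ln A = ln(32.18)/0.3848 = 9.0211
A = e^9.0211 ≈ 8276 ha

8280 ha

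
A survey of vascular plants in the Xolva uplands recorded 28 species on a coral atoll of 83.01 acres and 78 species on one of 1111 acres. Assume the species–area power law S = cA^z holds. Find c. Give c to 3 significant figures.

4.89

z = ln(S₂/S₁) / ln(A₂/A₁) = ln(78/28) / ln(1111/83.01) = 1.0245 / 2.5941 = 0.3949
c = S₁ / A₁^z = 28 / 83.01^0.3949 = 28 / 5.727 = 4.889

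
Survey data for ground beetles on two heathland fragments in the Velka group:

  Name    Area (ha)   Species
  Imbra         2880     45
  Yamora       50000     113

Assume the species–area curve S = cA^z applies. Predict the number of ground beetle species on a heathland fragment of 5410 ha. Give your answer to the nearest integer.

55

z = ln(113/45) / ln(50000/2880) = 0.9207 / 2.8542 = 0.3226
c = 45 / 2880^0.3226 = 45 / 13.06 = 3.446
S₃ = 3.446 × 5410^0.3226 = 3.446 × 16.01 ≈ 55.15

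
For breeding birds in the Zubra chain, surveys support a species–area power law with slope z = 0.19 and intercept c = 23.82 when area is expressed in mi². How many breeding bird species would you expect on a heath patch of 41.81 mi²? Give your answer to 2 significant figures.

S = 23.82 × 41.81^0.19 = 23.82 × 2.033 ≈ 48.42

48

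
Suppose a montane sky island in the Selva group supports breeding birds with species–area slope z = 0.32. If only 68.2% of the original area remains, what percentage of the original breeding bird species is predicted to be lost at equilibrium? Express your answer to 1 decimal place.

S_new/S_old = (A_new/A_old)^z = 0.682^0.32
= exp(0.32 × ln 0.682) = exp(0.32 × -0.3827) = exp(-0.1225) ≈ 0.8847
Fraction lost = 1 − 0.8847 = 0.1153

11.5%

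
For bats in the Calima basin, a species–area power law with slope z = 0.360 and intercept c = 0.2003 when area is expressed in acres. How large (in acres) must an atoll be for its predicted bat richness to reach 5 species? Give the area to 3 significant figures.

7610 acres

5 = 0.2003 × A^0.36  ⇒  A^0.36 = 5/0.2003 = 24.96
ln A = ln(24.96) / 0.36 = 3.2174 / 0.36 = 8.9372
A = e^8.9372 ≈ 7610 acres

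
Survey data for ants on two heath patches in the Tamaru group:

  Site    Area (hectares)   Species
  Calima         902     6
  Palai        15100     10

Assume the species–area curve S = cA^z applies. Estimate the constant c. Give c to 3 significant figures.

z = ln(S₂/S₁) / ln(A₂/A₁) = ln(10/6) / ln(15100/902) = 0.5108 / 2.8178 = 0.1813
c = S₁ / A₁^z = 6 / 902^0.1813 = 6 / 3.433 = 1.748

1.75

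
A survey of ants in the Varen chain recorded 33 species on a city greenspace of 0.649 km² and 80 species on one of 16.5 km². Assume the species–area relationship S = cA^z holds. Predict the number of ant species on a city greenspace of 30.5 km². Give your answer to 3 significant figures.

94.6

z = ln(80/33) / ln(16.5/0.649) = 0.8855 / 3.2357 = 0.2737
c = 33 / 0.649^0.2737 = 33 / 0.8884 = 37.14
S₃ = 37.14 × 30.5^0.2737 = 37.14 × 2.548 ≈ 94.65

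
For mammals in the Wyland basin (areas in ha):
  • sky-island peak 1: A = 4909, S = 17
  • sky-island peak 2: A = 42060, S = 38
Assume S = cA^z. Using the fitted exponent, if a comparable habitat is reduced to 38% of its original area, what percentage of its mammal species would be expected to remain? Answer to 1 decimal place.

69.6%

z = ln(38/17) / ln(42060/4909) = 0.8044 / 2.1480 = 0.3745
S_new/S_old = (A_new/A_old)^z = 0.38^0.3745 = exp(0.3745 × -0.9676) = 0.6961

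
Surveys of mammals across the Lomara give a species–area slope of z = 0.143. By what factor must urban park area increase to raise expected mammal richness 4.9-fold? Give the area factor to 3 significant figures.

67100

(A₂/A₁)^0.143 = 4.9, so A₂/A₁ = 4.9^(1/0.143) = 4.9^6.993
ln(A₂/A₁) = ln 4.9 / 0.143 = 1.5892 / 0.143 = 11.1135
A₂/A₁ = e^11.1135 ≈ 67073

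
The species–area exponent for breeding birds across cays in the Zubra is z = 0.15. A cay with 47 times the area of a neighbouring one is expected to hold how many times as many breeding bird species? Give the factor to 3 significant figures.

S₂/S₁ = (A₂/A₁)^z = 47^0.15
ln(S₂/S₁) = 0.15 × ln 47 = 0.15 × 3.8501 = 0.5775
S₂/S₁ = e^0.5775 ≈ 1.782

1.78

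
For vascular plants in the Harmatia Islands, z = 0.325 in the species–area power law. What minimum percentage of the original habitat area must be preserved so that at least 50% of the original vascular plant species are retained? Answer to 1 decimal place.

11.9%

Need (A_new/A_old)^0.325 = 0.5, so A_new/A_old = 0.5^(1/0.325) = 0.5^3.077
ln(A_new/A_old) = ln 0.5 / 0.325 = -0.6931 / 0.325 = -2.1328
A_new/A_old = e^-2.1328 ≈ 0.1185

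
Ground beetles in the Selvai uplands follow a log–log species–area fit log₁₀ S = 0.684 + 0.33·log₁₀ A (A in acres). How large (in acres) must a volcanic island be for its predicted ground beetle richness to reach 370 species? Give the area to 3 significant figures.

513000 acres

370 = 4.831 × A^0.33  ⇒  A^0.33 = 370/4.831 = 76.6
ln A = ln(76.6) / 0.33 = 4.3385 / 0.33 = 13.1471
A = e^13.1471 ≈ 512510 acres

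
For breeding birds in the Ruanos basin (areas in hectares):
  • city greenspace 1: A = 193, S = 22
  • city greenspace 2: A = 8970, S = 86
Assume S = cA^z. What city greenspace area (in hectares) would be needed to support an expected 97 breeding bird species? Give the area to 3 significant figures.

z = ln(86/22) / ln(8970/193) = 1.3633 / 3.8390 = 0.3551
c = 22 / 193^0.3551 = 22 / 6.481 = 3.394
A = (97/3.394)^(1/0.3551) ⇒ ln A = ln(28.58)/0.3551 = 9.4406
A = e^9.4406 ≈ 12589 hectares

12600 hectares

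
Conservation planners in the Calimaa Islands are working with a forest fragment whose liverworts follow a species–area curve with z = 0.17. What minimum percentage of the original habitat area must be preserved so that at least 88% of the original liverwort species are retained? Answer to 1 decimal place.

47.1%

Need (A_new/A_old)^0.17 = 0.88, so A_new/A_old = 0.88^(1/0.17) = 0.88^5.882
ln(A_new/A_old) = ln 0.88 / 0.17 = -0.1278 / 0.17 = -0.7520
A_new/A_old = e^-0.7520 ≈ 0.4714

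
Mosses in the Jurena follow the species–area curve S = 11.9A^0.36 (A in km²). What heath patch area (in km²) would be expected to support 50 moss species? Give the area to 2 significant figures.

54 km²

50 = 11.9 × A^0.36  ⇒  A^0.36 = 50/11.9 = 4.202
ln A = ln(4.202) / 0.36 = 1.4355 / 0.36 = 3.9875
A = e^3.9875 ≈ 53.92 km²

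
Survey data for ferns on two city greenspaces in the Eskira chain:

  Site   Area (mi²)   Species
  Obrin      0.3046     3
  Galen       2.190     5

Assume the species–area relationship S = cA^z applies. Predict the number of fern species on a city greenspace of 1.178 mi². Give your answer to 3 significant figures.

z = ln(5/3) / ln(2.19/0.3046) = 0.5108 / 1.9727 = 0.2590
c = 3 / 0.3046^0.2590 = 3 / 0.735 = 4.081
S₃ = 4.081 × 1.178^0.2590 = 4.081 × 1.043 ≈ 4.258

4.26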